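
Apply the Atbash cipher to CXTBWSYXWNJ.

XCGYDHBCDMQ

C(2) → X(23)
X(23) → C(2)
T(19) → G(6)
B(1) → Y(24)
W(22) → D(3)
S(18) → H(7)
Y(24) → B(1)
X(23) → C(2)
W(22) → D(3)
N(13) → M(12)
J(9) → Q(16)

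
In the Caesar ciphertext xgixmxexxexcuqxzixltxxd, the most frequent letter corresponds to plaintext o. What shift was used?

The most frequent ciphertext letter is x (appears 10 times).
x is position 23; o is position 14.
Shift = 9.

9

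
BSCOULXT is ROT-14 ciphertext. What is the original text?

B(1): 1−14=-13≡13 → N
S(18): 18−14=4 → E
C(2): 2−14=-12≡14 → O
O(14): 14−14=0 → A
U(20): 20−14=6 → G
L(11): 11−14=-3≡23 → X
X(23): 23−14=9 → J
T(19): 19−14=5 → F

NEOAGXJF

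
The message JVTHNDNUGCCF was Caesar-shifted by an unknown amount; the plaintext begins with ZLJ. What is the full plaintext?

From the crib: J(9)−Z(25)=-16≡10, so the shift is 10.
Subtract 10 from each ciphertext letter:
J(9): 9−10=-1≡25 → Z
V(21): 21−10=11 → L
T(19): 19−10=9 → J
H(7): 7−10=-3≡23 → X
N(13): 13−10=3 → D
D(3): 3−10=-7≡19 → T
N(13): 13−10=3 → D
U(20): 20−10=10 → K
G(6): 6−10=-4≡22 → W
C(2): 2−10=-8≡18 → S
C(2): 2−10=-8≡18 → S
F(5): 5−10=-5≡21 → V

ZLJXDTDKWSSV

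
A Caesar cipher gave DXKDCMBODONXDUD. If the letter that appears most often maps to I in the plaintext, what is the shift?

The most frequent ciphertext letter is D (appears 5 times).
D is position 3; I is position 8.
Shift = -5≡21.

21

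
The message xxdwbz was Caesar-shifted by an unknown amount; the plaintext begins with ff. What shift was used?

From the crib: x(23)−f(5)=18, so the shift is 18.

18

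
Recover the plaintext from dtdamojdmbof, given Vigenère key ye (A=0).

fpfwoklzoxqb

Repeat the key across the ciphertext: yeyeyeyeyeye
d(3)−y(24): -21≡5 → f
t(19)−e(4): 15 → p
d(3)−y(24): -21≡5 → f
a(0)−e(4): -4≡22 → w
m(12)−y(24): -12≡14 → o
o(14)−e(4): 10 → k
j(9)−y(24): -15≡11 → l
d(3)−e(4): -1≡25 → z
m(12)−y(24): -12≡14 → o
b(1)−e(4): -3≡23 → x
o(14)−y(24): -10≡16 → q
f(5)−e(4): 1 → b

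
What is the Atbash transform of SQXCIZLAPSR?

HJCXRAOZKHI

S(18) → H(7)
Q(16) → J(9)
X(23) → C(2)
C(2) → X(23)
I(8) → R(17)
Z(25) → A(0)
L(11) → O(14)
A(0) → Z(25)
P(15) → K(10)
S(18) → H(7)
R(17) → I(8)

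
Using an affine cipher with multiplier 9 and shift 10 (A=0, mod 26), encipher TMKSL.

ZOWQF

T(19): 9·19+10=181≡25 → Z
M(12): 9·12+10=118≡14 → O
K(10): 9·10+10=100≡22 → W
S(18): 9·18+10=172≡16 → Q
L(11): 9·11+10=109≡5 → F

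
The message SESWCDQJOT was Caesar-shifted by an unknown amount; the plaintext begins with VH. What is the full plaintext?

VHVZFGTMRW

From the crib: S(18)−V(21)=-3≡23, so the shift is 23.
Subtract 23 from each ciphertext letter:
S(18): 18−23=-5≡21 → V
E(4): 4−23=-19≡7 → H
S(18): 18−23=-5≡21 → V
W(22): 22−23=-1≡25 → Z
C(2): 2−23=-21≡5 → F
D(3): 3−23=-20≡6 → G
Q(16): 16−23=-7≡19 → T
J(9): 9−23=-14≡12 → M
O(14): 14−23=-9≡17 → R
T(19): 19−23=-4≡22 → W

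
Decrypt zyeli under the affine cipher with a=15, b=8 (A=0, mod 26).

piyva

The inverse of 15 mod 26 is 7, since 15·7=105≡1. Apply D(y)=7·(y−8) mod 26:
z(25): 7·(25−8)=119≡15 → p
y(24): 7·(24−8)=112≡8 → i
e(4): 7·(4−8)=-28≡24 → y
l(11): 7·(11−8)=21 → v
i(8): 7·(8−8)=0 → a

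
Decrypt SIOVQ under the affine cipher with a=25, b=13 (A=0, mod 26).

VFZSX

The inverse of 25 mod 26 is 25, since 25·25=625≡1. Apply D(y)=25·(y−13) mod 26:
S(18): 25·(18−13)=125≡21 → V
I(8): 25·(8−13)=-125≡5 → F
O(14): 25·(14−13)=25 → Z
V(21): 25·(21−13)=200≡18 → S
Q(16): 25·(16−13)=75≡23 → X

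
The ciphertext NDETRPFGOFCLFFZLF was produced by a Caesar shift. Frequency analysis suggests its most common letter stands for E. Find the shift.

The most frequent ciphertext letter is F (appears 5 times).
F is position 5; E is position 4.
Shift = 1.

1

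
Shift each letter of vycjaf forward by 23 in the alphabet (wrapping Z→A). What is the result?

svzgxc

v(21): 21+23=44≡18 → s
y(24): 24+23=47≡21 → v
c(2): 2+23=25 → z
j(9): 9+23=32≡6 → g
a(0): 0+23=23 → x
f(5): 5+23=28≡2 → c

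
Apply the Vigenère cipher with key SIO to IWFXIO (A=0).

Repeat the key across the message: SIOSIO
I(8)+S(18): 26≡0 → A
W(22)+I(8): 30≡4 → E
F(5)+O(14): 19 → T
X(23)+S(18): 41≡15 → P
I(8)+I(8): 16 → Q
O(14)+O(14): 28≡2 → C

AETPQC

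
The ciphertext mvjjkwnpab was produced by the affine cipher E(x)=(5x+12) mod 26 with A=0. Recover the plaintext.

ahppkcvlid

The inverse of 5 mod 26 is 21, since 5·21=105≡1. Apply D(y)=21·(y−12) mod 26:
m(12): 21·(12−12)=0 → a
v(21): 21·(21−12)=189≡7 → h
j(9): 21·(9−12)=-63≡15 → p
j(9): 21·(9−12)=-63≡15 → p
k(10): 21·(10−12)=-42≡10 → k
w(22): 21·(22−12)=210≡2 → c
n(13): 21·(13−12)=21 → v
p(15): 21·(15−12)=63≡11 → l
a(0): 21·(0−12)=-252≡8 → i
b(1): 21·(1−12)=-231≡3 → d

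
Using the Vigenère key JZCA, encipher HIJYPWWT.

Repeat the key across the message: JZCAJZCA
H(7)+J(9): 16 → Q
I(8)+Z(25): 33≡7 → H
J(9)+C(2): 11 → L
Y(24)+A(0): 24 → Y
P(15)+J(9): 24 → Y
W(22)+Z(25): 47≡21 → V
W(22)+C(2): 24 → Y
T(19)+A(0): 19 → T

QHLYYVYT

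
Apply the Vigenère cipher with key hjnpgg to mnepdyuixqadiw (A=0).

twrejebrkfgjpf

Repeat the key across the message: hjnpgghjnpgghj
m(12)+h(7): 19 → t
n(13)+j(9): 22 → w
e(4)+n(13): 17 → r
p(15)+p(15): 30≡4 → e
d(3)+g(6): 9 → j
y(24)+g(6): 30≡4 → e
u(20)+h(7): 27≡1 → b
i(8)+j(9): 17 → r
x(23)+n(13): 36≡10 → k
q(16)+p(15): 31≡5 → f
a(0)+g(6): 6 → g
d(3)+g(6): 9 → j
i(8)+h(7): 15 → p
w(22)+j(9): 31≡5 → f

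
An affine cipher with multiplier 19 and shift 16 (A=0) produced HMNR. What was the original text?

FITL

The inverse of 19 mod 26 is 11, since 19·11=209≡1. Apply D(y)=11·(y−16) mod 26:
H(7): 11·(7−16)=-99≡5 → F
M(12): 11·(12−16)=-44≡8 → I
N(13): 11·(13−16)=-33≡19 → T
R(17): 11·(17−16)=11 → L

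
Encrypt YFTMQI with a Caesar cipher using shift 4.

Y(24): 24+4=28≡2 → C
F(5): 5+4=9 → J
T(19): 19+4=23 → X
M(12): 12+4=16 → Q
Q(16): 16+4=20 → U
I(8): 8+4=12 → M

CJXQUM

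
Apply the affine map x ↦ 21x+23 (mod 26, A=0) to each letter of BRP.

SQA

B(1): 21·1+23=44≡18 → S
R(17): 21·17+23=380≡16 → Q
P(15): 21·15+23=338≡0 → A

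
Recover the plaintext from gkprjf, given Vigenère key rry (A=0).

Repeat the key across the ciphertext: rryrry
g(6)−r(17): -11≡15 → p
k(10)−r(17): -7≡19 → t
p(15)−y(24): -9≡17 → r
r(17)−r(17): 0 → a
j(9)−r(17): -8≡18 → s
f(5)−y(24): -19≡7 → h

ptrash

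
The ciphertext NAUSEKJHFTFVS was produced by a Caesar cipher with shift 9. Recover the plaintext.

N(13): 13−9=4 → E
A(0): 0−9=-9≡17 → R
U(20): 20−9=11 → L
S(18): 18−9=9 → J
E(4): 4−9=-5≡21 → V
K(10): 10−9=1 → B
J(9): 9−9=0 → A
H(7): 7−9=-2≡24 → Y
F(5): 5−9=-4≡22 → W
T(19): 19−9=10 → K
F(5): 5−9=-4≡22 → W
V(21): 21−9=12 → M
S(18): 18−9=9 → J

ERLJVBAYWKWMJ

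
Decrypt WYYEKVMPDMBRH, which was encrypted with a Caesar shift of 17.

W(22): 22−17=5 → F
Y(24): 24−17=7 → H
Y(24): 24−17=7 → H
E(4): 4−17=-13≡13 → N
K(10): 10−17=-7≡19 → T
V(21): 21−17=4 → E
M(12): 12−17=-5≡21 → V
P(15): 15−17=-2≡24 → Y
D(3): 3−17=-14≡12 → M
M(12): 12−17=-5≡21 → V
B(1): 1−17=-16≡10 → K
R(17): 17−17=0 → A
H(7): 7−17=-10≡16 → Q

FHHNTEVYMVKAQ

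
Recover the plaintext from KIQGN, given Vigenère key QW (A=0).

Repeat the key across the ciphertext: QWQWQ
K(10)−Q(16): -6≡20 → U
I(8)−W(22): -14≡12 → M
Q(16)−Q(16): 0 → A
G(6)−W(22): -16≡10 → K
N(13)−Q(16): -3≡23 → X

UMAKX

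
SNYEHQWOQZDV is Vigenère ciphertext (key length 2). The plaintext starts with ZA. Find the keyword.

TN

Subtract each crib letter from the matching ciphertext letter (mod 26):
S(18)−Z(25)=-7≡19 → T
N(13)−A(0)=13 → N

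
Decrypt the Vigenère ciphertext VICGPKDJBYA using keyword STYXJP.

DPEJGVLQDBR

Repeat the key across the ciphertext: STYXJPSTYXJ
V(21)−S(18): 3 → D
I(8)−T(19): -11≡15 → P
C(2)−Y(24): -22≡4 → E
G(6)−X(23): -17≡9 → J
P(15)−J(9): 6 → G
K(10)−P(15): -5≡21 → V
D(3)−S(18): -15≡11 → L
J(9)−T(19): -10≡16 → Q
B(1)−Y(24): -23≡3 → D
Y(24)−X(23): 1 → B
A(0)−J(9): -9≡17 → R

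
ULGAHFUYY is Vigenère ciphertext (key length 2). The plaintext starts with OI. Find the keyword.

GD

Subtract each crib letter from the matching ciphertext letter (mod 26):
U(20)−O(14)=6 → G
L(11)−I(8)=3 → D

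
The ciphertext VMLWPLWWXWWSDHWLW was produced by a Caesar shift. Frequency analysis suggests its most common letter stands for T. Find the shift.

The most frequent ciphertext letter is W (appears 7 times).
W is position 22; T is position 19.
Shift = 3.

3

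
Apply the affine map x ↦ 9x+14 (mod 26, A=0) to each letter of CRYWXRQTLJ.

C(2): 9·2+14=32≡6 → G
R(17): 9·17+14=167≡11 → L
Y(24): 9·24+14=230≡22 → W
W(22): 9·22+14=212≡4 → E
X(23): 9·23+14=221≡13 → N
R(17): 9·17+14=167≡11 → L
Q(16): 9·16+14=158≡2 → C
T(19): 9·19+14=185≡3 → D
L(11): 9·11+14=113≡9 → J
J(9): 9·9+14=95≡17 → R

GLWENLCDJR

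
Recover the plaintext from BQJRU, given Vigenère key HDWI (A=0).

UNNJN

Repeat the key across the ciphertext: HDWIH
B(1)−H(7): -6≡20 → U
Q(16)−D(3): 13 → N
J(9)−W(22): -13≡13 → N
R(17)−I(8): 9 → J
U(20)−H(7): 13 → N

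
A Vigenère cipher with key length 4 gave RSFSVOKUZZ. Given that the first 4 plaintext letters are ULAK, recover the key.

Subtract each crib letter from the matching ciphertext letter (mod 26):
R(17)−U(20)=-3≡23 → X
S(18)−L(11)=7 → H
F(5)−A(0)=5 → F
S(18)−K(10)=8 → I

XHFI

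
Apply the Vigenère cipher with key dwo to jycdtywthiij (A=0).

Repeat the key across the message: dwodwodwodwo
j(9)+d(3): 12 → m
y(24)+w(22): 46≡20 → u
c(2)+o(14): 16 → q
d(3)+d(3): 6 → g
t(19)+w(22): 41≡15 → p
y(24)+o(14): 38≡12 → m
w(22)+d(3): 25 → z
t(19)+w(22): 41≡15 → p
h(7)+o(14): 21 → v
i(8)+d(3): 11 → l
i(8)+w(22): 30≡4 → e
j(9)+o(14): 23 → x

muqgpmzpvlex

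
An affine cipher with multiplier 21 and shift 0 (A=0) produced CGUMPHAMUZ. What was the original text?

KEWIXJAIWV

The inverse of 21 mod 26 is 5, since 21·5=105≡1. Apply D(y)=5·(y−0) mod 26:
C(2): 5·(2−0)=10 → K
G(6): 5·(6−0)=30≡4 → E
U(20): 5·(20−0)=100≡22 → W
M(12): 5·(12−0)=60≡8 → I
P(15): 5·(15−0)=75≡23 → X
H(7): 5·(7−0)=35≡9 → J
A(0): 5·(0−0)=0 → A
M(12): 5·(12−0)=60≡8 → I
U(20): 5·(20−0)=100≡22 → W
Z(25): 5·(25−0)=125≡21 → V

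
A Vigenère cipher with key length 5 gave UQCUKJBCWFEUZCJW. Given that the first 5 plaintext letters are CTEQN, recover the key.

Subtract each crib letter from the matching ciphertext letter (mod 26):
U(20)−C(2)=18 → S
Q(16)−T(19)=-3≡23 → X
C(2)−E(4)=-2≡24 → Y
U(20)−Q(16)=4 → E
K(10)−N(13)=-3≡23 → X

SXYEX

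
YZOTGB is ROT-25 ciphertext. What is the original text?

ZAPUHC

Y(24): 24−25=-1≡25 → Z
Z(25): 25−25=0 → A
O(14): 14−25=-11≡15 → P
T(19): 19−25=-6≡20 → U
G(6): 6−25=-19≡7 → H
B(1): 1−25=-24≡2 → C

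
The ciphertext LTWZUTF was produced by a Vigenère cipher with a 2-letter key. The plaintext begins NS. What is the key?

YB

Subtract each crib letter from the matching ciphertext letter (mod 26):
L(11)−N(13)=-2≡24 → Y
T(19)−S(18)=1 → B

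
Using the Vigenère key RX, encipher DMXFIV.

UJOCZS

Repeat the key across the message: RXRXRX
D(3)+R(17): 20 → U
M(12)+X(23): 35≡9 → J
X(23)+R(17): 40≡14 → O
F(5)+X(23): 28≡2 → C
I(8)+R(17): 25 → Z
V(21)+X(23): 44≡18 → S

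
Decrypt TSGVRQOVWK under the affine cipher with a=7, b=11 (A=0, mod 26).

QBDUMXTUJL

The inverse of 7 mod 26 is 15, since 7·15=105≡1. Apply D(y)=15·(y−11) mod 26:
T(19): 15·(19−11)=120≡16 → Q
S(18): 15·(18−11)=105≡1 → B
G(6): 15·(6−11)=-75≡3 → D
V(21): 15·(21−11)=150≡20 → U
R(17): 15·(17−11)=90≡12 → M
Q(16): 15·(16−11)=75≡23 → X
O(14): 15·(14−11)=45≡19 → T
V(21): 15·(21−11)=150≡20 → U
W(22): 15·(22−11)=165≡9 → J
K(10): 15·(10−11)=-15≡11 → L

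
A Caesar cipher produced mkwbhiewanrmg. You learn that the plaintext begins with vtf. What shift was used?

17

From the crib: m(12)−v(21)=-9≡17, so the shift is 17.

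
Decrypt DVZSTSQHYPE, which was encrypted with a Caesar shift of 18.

D(3): 3−18=-15≡11 → L
V(21): 21−18=3 → D
Z(25): 25−18=7 → H
S(18): 18−18=0 → A
T(19): 19−18=1 → B
S(18): 18−18=0 → A
Q(16): 16−18=-2≡24 → Y
H(7): 7−18=-11≡15 → P
Y(24): 24−18=6 → G
P(15): 15−18=-3≡23 → X
E(4): 4−18=-14≡12 → M

LDHABAYPGXM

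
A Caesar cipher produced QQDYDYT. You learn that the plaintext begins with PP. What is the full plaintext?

PPCXCXS

From the crib: Q(16)−P(15)=1, so the shift is 1.
Subtract 1 from each ciphertext letter:
Q(16): 16−1=15 → P
Q(16): 16−1=15 → P
D(3): 3−1=2 → C
Y(24): 24−1=23 → X
D(3): 3−1=2 → C
Y(24): 24−1=23 → X
T(19): 19−1=18 → S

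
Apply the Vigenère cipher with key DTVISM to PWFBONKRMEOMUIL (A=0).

SPAJGZNKHMGYXBG

Repeat the key across the message: DTVISMDTVISMDTV
P(15)+D(3): 18 → S
W(22)+T(19): 41≡15 → P
F(5)+V(21): 26≡0 → A
B(1)+I(8): 9 → J
O(14)+S(18): 32≡6 → G
N(13)+M(12): 25 → Z
K(10)+D(3): 13 → N
R(17)+T(19): 36≡10 → K
M(12)+V(21): 33≡7 → H
E(4)+I(8): 12 → M
O(14)+S(18): 32≡6 → G
M(12)+M(12): 24 → Y
U(20)+D(3): 23 → X
I(8)+T(19): 27≡1 → B
L(11)+V(21): 32≡6 → G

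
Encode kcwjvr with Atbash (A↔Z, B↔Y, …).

k(10) → p(15)
c(2) → x(23)
w(22) → d(3)
j(9) → q(16)
v(21) → e(4)
r(17) → i(8)

pxdqei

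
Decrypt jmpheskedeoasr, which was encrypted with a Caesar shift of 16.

twzrocuonoykcb

j(9): 9−16=-7≡19 → t
m(12): 12−16=-4≡22 → w
p(15): 15−16=-1≡25 → z
h(7): 7−16=-9≡17 → r
e(4): 4−16=-12≡14 → o
s(18): 18−16=2 → c
k(10): 10−16=-6≡20 → u
e(4): 4−16=-12≡14 → o
d(3): 3−16=-13≡13 → n
e(4): 4−16=-12≡14 → o
o(14): 14−16=-2≡24 → y
a(0): 0−16=-16≡10 → k
s(18): 18−16=2 → c
r(17): 17−16=1 → b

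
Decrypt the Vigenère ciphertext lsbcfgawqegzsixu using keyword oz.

xtndrhmxcfsaejjv

Repeat the key across the ciphertext: ozozozozozozozoz
l(11)−o(14): -3≡23 → x
s(18)−z(25): -7≡19 → t
b(1)−o(14): -13≡13 → n
c(2)−z(25): -23≡3 → d
f(5)−o(14): -9≡17 → r
g(6)−z(25): -19≡7 → h
a(0)−o(14): -14≡12 → m
w(22)−z(25): -3≡23 → x
q(16)−o(14): 2 → c
e(4)−z(25): -21≡5 → f
g(6)−o(14): -8≡18 → s
z(25)−z(25): 0 → a
s(18)−o(14): 4 → e
i(8)−z(25): -17≡9 → j
x(23)−o(14): 9 → j
u(20)−z(25): -5≡21 → v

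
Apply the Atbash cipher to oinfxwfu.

o(14) → l(11)
i(8) → r(17)
n(13) → m(12)
f(5) → u(20)
x(23) → c(2)
w(22) → d(3)
f(5) → u(20)
u(20) → f(5)

lrmucduf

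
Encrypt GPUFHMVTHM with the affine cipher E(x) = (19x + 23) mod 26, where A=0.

HWNOARGUAR

G(6): 19·6+23=137≡7 → H
P(15): 19·15+23=308≡22 → W
U(20): 19·20+23=403≡13 → N
F(5): 19·5+23=118≡14 → O
H(7): 19·7+23=156≡0 → A
M(12): 19·12+23=251≡17 → R
V(21): 19·21+23=422≡6 → G
T(19): 19·19+23=384≡20 → U
H(7): 19·7+23=156≡0 → A
M(12): 19·12+23=251≡17 → R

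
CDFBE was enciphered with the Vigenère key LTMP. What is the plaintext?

RKTMT

Repeat the key across the ciphertext: LTMPL
C(2)−L(11): -9≡17 → R
D(3)−T(19): -16≡10 → K
F(5)−M(12): -7≡19 → T
B(1)−P(15): -14≡12 → M
E(4)−L(11): -7≡19 → T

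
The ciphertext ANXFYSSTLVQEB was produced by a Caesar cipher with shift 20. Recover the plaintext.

GTDLEYYZRBWKH

A(0): 0−20=-20≡6 → G
N(13): 13−20=-7≡19 → T
X(23): 23−20=3 → D
F(5): 5−20=-15≡11 → L
Y(24): 24−20=4 → E
S(18): 18−20=-2≡24 → Y
S(18): 18−20=-2≡24 → Y
T(19): 19−20=-1≡25 → Z
L(11): 11−20=-9≡17 → R
V(21): 21−20=1 → B
Q(16): 16−20=-4≡22 → W
E(4): 4−20=-16≡10 → K
B(1): 1−20=-19≡7 → H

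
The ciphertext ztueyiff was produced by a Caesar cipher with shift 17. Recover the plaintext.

z(25): 25−17=8 → i
t(19): 19−17=2 → c
u(20): 20−17=3 → d
e(4): 4−17=-13≡13 → n
y(24): 24−17=7 → h
i(8): 8−17=-9≡17 → r
f(5): 5−17=-12≡14 → o
f(5): 5−17=-12≡14 → o

icdnhroo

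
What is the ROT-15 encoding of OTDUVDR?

DISJKSG

O(14): 14+15=29≡3 → D
T(19): 19+15=34≡8 → I
D(3): 3+15=18 → S
U(20): 20+15=35≡9 → J
V(21): 21+15=36≡10 → K
D(3): 3+15=18 → S
R(17): 17+15=32≡6 → G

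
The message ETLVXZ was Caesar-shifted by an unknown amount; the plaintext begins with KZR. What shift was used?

20

From the crib: E(4)−K(10)=-6≡20, so the shift is 20.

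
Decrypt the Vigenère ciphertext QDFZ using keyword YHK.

Repeat the key across the ciphertext: YHKY
Q(16)−Y(24): -8≡18 → S
D(3)−H(7): -4≡22 → W
F(5)−K(10): -5≡21 → V
Z(25)−Y(24): 1 → B

SWVB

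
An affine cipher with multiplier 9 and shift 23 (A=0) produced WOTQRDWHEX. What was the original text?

XZOFISXEVA

The inverse of 9 mod 26 is 3, since 9·3=27≡1. Apply D(y)=3·(y−23) mod 26:
W(22): 3·(22−23)=-3≡23 → X
O(14): 3·(14−23)=-27≡25 → Z
T(19): 3·(19−23)=-12≡14 → O
Q(16): 3·(16−23)=-21≡5 → F
R(17): 3·(17−23)=-18≡8 → I
D(3): 3·(3−23)=-60≡18 → S
W(22): 3·(22−23)=-3≡23 → X
H(7): 3·(7−23)=-48≡4 → E
E(4): 3·(4−23)=-57≡21 → V
X(23): 3·(23−23)=0 → A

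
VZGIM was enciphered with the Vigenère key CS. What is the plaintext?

THEQK

Repeat the key across the ciphertext: CSCSC
V(21)−C(2): 19 → T
Z(25)−S(18): 7 → H
G(6)−C(2): 4 → E
I(8)−S(18): -10≡16 → Q
M(12)−C(2): 10 → K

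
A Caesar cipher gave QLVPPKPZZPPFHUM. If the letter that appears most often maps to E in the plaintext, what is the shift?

11

The most frequent ciphertext letter is P (appears 5 times).
P is position 15; E is position 4.
Shift = 11.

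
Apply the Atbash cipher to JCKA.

J(9) → Q(16)
C(2) → X(23)
K(10) → P(15)
A(0) → Z(25)

QXPZ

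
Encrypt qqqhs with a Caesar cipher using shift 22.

q(16): 16+22=38≡12 → m
q(16): 16+22=38≡12 → m
q(16): 16+22=38≡12 → m
h(7): 7+22=29≡3 → d
s(18): 18+22=40≡14 → o

mmmdo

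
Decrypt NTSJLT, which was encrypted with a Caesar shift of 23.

QWVMOW

N(13): 13−23=-10≡16 → Q
T(19): 19−23=-4≡22 → W
S(18): 18−23=-5≡21 → V
J(9): 9−23=-14≡12 → M
L(11): 11−23=-12≡14 → O
T(19): 19−23=-4≡22 → W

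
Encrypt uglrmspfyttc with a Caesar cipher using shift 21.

pbgmhnkatoox

u(20): 20+21=41≡15 → p
g(6): 6+21=27≡1 → b
l(11): 11+21=32≡6 → g
r(17): 17+21=38≡12 → m
m(12): 12+21=33≡7 → h
s(18): 18+21=39≡13 → n
p(15): 15+21=36≡10 → k
f(5): 5+21=26≡0 → a
y(24): 24+21=45≡19 → t
t(19): 19+21=40≡14 → o
t(19): 19+21=40≡14 → o
c(2): 2+21=23 → x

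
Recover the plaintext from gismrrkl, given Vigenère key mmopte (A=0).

uwexynyz

Repeat the key across the ciphertext: mmoptemm
g(6)−m(12): -6≡20 → u
i(8)−m(12): -4≡22 → w
s(18)−o(14): 4 → e
m(12)−p(15): -3≡23 → x
r(17)−t(19): -2≡24 → y
r(17)−e(4): 13 → n
k(10)−m(12): -2≡24 → y
l(11)−m(12): -1≡25 → z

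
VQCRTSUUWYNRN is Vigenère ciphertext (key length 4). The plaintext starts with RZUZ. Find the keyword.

Subtract each crib letter from the matching ciphertext letter (mod 26):
V(21)−R(17)=4 → E
Q(16)−Z(25)=-9≡17 → R
C(2)−U(20)=-18≡8 → I
R(17)−Z(25)=-8≡18 → S

ERIS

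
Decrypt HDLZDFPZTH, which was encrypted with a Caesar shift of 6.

H(7): 7−6=1 → B
D(3): 3−6=-3≡23 → X
L(11): 11−6=5 → F
Z(25): 25−6=19 → T
D(3): 3−6=-3≡23 → X
F(5): 5−6=-1≡25 → Z
P(15): 15−6=9 → J
Z(25): 25−6=19 → T
T(19): 19−6=13 → N
H(7): 7−6=1 → B

BXFTXZJTNB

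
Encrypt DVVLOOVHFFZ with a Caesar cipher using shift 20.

XPPFIIPBZZT

D(3): 3+20=23 → X
V(21): 21+20=41≡15 → P
V(21): 21+20=41≡15 → P
L(11): 11+20=31≡5 → F
O(14): 14+20=34≡8 → I
O(14): 14+20=34≡8 → I
V(21): 21+20=41≡15 → P
H(7): 7+20=27≡1 → B
F(5): 5+20=25 → Z
F(5): 5+20=25 → Z
Z(25): 25+20=45≡19 → T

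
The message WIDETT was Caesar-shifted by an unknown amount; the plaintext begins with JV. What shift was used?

13

From the crib: W(22)−J(9)=13, so the shift is 13.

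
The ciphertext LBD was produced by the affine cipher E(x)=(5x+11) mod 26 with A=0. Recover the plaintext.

The inverse of 5 mod 26 is 21, since 5·21=105≡1. Apply D(y)=21·(y−11) mod 26:
L(11): 21·(11−11)=0 → A
B(1): 21·(1−11)=-210≡24 → Y
D(3): 21·(3−11)=-168≡14 → O

AYO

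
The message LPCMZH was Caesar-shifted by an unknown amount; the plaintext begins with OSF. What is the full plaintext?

From the crib: L(11)−O(14)=-3≡23, so the shift is 23.
Subtract 23 from each ciphertext letter:
L(11): 11−23=-12≡14 → O
P(15): 15−23=-8≡18 → S
C(2): 2−23=-21≡5 → F
M(12): 12−23=-11≡15 → P
Z(25): 25−23=2 → C
H(7): 7−23=-16≡10 → K

OSFPCK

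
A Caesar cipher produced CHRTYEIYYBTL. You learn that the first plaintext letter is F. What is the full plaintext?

FKUWBHLBBEWO

From the crib: C(2)−F(5)=-3≡23, so the shift is 23.
Subtract 23 from each ciphertext letter:
C(2): 2−23=-21≡5 → F
H(7): 7−23=-16≡10 → K
R(17): 17−23=-6≡20 → U
T(19): 19−23=-4≡22 → W
Y(24): 24−23=1 → B
E(4): 4−23=-19≡7 → H
I(8): 8−23=-15≡11 → L
Y(24): 24−23=1 → B
Y(24): 24−23=1 → B
B(1): 1−23=-22≡4 → E
T(19): 19−23=-4≡22 → W
L(11): 11−23=-12≡14 → O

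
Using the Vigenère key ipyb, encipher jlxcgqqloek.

Repeat the key across the message: ipybipybipy
j(9)+i(8): 17 → r
l(11)+p(15): 26≡0 → a
x(23)+y(24): 47≡21 → v
c(2)+b(1): 3 → d
g(6)+i(8): 14 → o
q(16)+p(15): 31≡5 → f
q(16)+y(24): 40≡14 → o
l(11)+b(1): 12 → m
o(14)+i(8): 22 → w
e(4)+p(15): 19 → t
k(10)+y(24): 34≡8 → i

ravdofomwti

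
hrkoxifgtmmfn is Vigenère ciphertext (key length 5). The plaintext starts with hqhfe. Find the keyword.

Subtract each crib letter from the matching ciphertext letter (mod 26):
h(7)−h(7)=0 → a
r(17)−q(16)=1 → b
k(10)−h(7)=3 → d
o(14)−f(5)=9 → j
x(23)−e(4)=19 → t

abdjt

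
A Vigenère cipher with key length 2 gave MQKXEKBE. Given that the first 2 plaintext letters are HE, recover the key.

Subtract each crib letter from the matching ciphertext letter (mod 26):
M(12)−H(7)=5 → F
Q(16)−E(4)=12 → M

FM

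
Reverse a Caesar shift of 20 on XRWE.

DXCK

X(23): 23−20=3 → D
R(17): 17−20=-3≡23 → X
W(22): 22−20=2 → C
E(4): 4−20=-16≡10 → K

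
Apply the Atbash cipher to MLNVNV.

NOMEME

M(12) → N(13)
L(11) → O(14)
N(13) → M(12)
V(21) → E(4)
N(13) → M(12)
V(21) → E(4)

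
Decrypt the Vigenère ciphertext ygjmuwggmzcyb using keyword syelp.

Repeat the key across the ciphertext: syelpsyelpsye
y(24)−s(18): 6 → g
g(6)−y(24): -18≡8 → i
j(9)−e(4): 5 → f
m(12)−l(11): 1 → b
u(20)−p(15): 5 → f
w(22)−s(18): 4 → e
g(6)−y(24): -18≡8 → i
g(6)−e(4): 2 → c
m(12)−l(11): 1 → b
z(25)−p(15): 10 → k
c(2)−s(18): -16≡10 → k
y(24)−y(24): 0 → a
b(1)−e(4): -3≡23 → x

gifbfeicbkkax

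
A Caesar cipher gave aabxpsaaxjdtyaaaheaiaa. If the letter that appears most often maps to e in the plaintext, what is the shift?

The most frequent ciphertext letter is a (appears 10 times).
a is position 0; e is position 4.
Shift = -4≡22.

22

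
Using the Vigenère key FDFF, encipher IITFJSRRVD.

Repeat the key across the message: FDFFFDFFFD
I(8)+F(5): 13 → N
I(8)+D(3): 11 → L
T(19)+F(5): 24 → Y
F(5)+F(5): 10 → K
J(9)+F(5): 14 → O
S(18)+D(3): 21 → V
R(17)+F(5): 22 → W
R(17)+F(5): 22 → W
V(21)+F(5): 26≡0 → A
D(3)+D(3): 6 → G

NLYKOVWWAG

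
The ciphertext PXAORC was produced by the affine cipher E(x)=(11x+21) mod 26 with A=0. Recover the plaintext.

The inverse of 11 mod 26 is 19, since 11·19=209≡1. Apply D(y)=19·(y−21) mod 26:
P(15): 19·(15−21)=-114≡16 → Q
X(23): 19·(23−21)=38≡12 → M
A(0): 19·(0−21)=-399≡17 → R
O(14): 19·(14−21)=-133≡23 → X
R(17): 19·(17−21)=-76≡2 → C
C(2): 19·(2−21)=-361≡3 → D

QMRXCD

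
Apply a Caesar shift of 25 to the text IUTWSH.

HTSVRG

I(8): 8+25=33≡7 → H
U(20): 20+25=45≡19 → T
T(19): 19+25=44≡18 → S
W(22): 22+25=47≡21 → V
S(18): 18+25=43≡17 → R
H(7): 7+25=32≡6 → G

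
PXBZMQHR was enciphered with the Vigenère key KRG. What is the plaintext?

Repeat the key across the ciphertext: KRGKRGKR
P(15)−K(10): 5 → F
X(23)−R(17): 6 → G
B(1)−G(6): -5≡21 → V
Z(25)−K(10): 15 → P
M(12)−R(17): -5≡21 → V
Q(16)−G(6): 10 → K
H(7)−K(10): -3≡23 → X
R(17)−R(17): 0 → A

FGVPVKXA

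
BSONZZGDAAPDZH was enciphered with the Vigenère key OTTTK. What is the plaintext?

NZVUPLNKHQBKGO

Repeat the key across the ciphertext: OTTTKOTTTKOTTT
B(1)−O(14): -13≡13 → N
S(18)−T(19): -1≡25 → Z
O(14)−T(19): -5≡21 → V
N(13)−T(19): -6≡20 → U
Z(25)−K(10): 15 → P
Z(25)−O(14): 11 → L
G(6)−T(19): -13≡13 → N
D(3)−T(19): -16≡10 → K
A(0)−T(19): -19≡7 → H
A(0)−K(10): -10≡16 → Q
P(15)−O(14): 1 → B
D(3)−T(19): -16≡10 → K
Z(25)−T(19): 6 → G
H(7)−T(19): -12≡14 → O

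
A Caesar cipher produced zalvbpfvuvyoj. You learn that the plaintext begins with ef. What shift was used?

21

From the crib: z(25)−e(4)=21, so the shift is 21.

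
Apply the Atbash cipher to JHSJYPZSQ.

J(9) → Q(16)
H(7) → S(18)
S(18) → H(7)
J(9) → Q(16)
Y(24) → B(1)
P(15) → K(10)
Z(25) → A(0)
S(18) → H(7)
Q(16) → J(9)

QSHQBKAHJ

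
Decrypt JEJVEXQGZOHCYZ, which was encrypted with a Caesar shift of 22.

J(9): 9−22=-13≡13 → N
E(4): 4−22=-18≡8 → I
J(9): 9−22=-13≡13 → N
V(21): 21−22=-1≡25 → Z
E(4): 4−22=-18≡8 → I
X(23): 23−22=1 → B
Q(16): 16−22=-6≡20 → U
G(6): 6−22=-16≡10 → K
Z(25): 25−22=3 → D
O(14): 14−22=-8≡18 → S
H(7): 7−22=-15≡11 → L
C(2): 2−22=-20≡6 → G
Y(24): 24−22=2 → C
Z(25): 25−22=3 → D

NINZIBUKDSLGCD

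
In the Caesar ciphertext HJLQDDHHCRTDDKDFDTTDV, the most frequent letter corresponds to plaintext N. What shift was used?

The most frequent ciphertext letter is D (appears 7 times).
D is position 3; N is position 13.
Shift = -10≡16.

16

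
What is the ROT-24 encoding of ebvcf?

e(4): 4+24=28≡2 → c
b(1): 1+24=25 → z
v(21): 21+24=45≡19 → t
c(2): 2+24=26≡0 → a
f(5): 5+24=29≡3 → d

cztad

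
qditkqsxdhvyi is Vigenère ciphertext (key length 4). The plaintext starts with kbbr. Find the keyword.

Subtract each crib letter from the matching ciphertext letter (mod 26):
q(16)−k(10)=6 → g
d(3)−b(1)=2 → c
i(8)−b(1)=7 → h
t(19)−r(17)=2 → c

gchc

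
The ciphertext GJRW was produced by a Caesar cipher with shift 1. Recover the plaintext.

FIQV

G(6): 6−1=5 → F
J(9): 9−1=8 → I
R(17): 17−1=16 → Q
W(22): 22−1=21 → V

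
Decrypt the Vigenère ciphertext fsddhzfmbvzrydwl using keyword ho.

yewpalyyuhsdrppx

Repeat the key across the ciphertext: hohohohohohohoho
f(5)−h(7): -2≡24 → y
s(18)−o(14): 4 → e
d(3)−h(7): -4≡22 → w
d(3)−o(14): -11≡15 → p
h(7)−h(7): 0 → a
z(25)−o(14): 11 → l
f(5)−h(7): -2≡24 → y
m(12)−o(14): -2≡24 → y
b(1)−h(7): -6≡20 → u
v(21)−o(14): 7 → h
z(25)−h(7): 18 → s
r(17)−o(14): 3 → d
y(24)−h(7): 17 → r
d(3)−o(14): -11≡15 → p
w(22)−h(7): 15 → p
l(11)−o(14): -3≡23 → x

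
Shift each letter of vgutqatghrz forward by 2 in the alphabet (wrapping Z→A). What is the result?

xiwvscvijtb

v(21): 21+2=23 → x
g(6): 6+2=8 → i
u(20): 20+2=22 → w
t(19): 19+2=21 → v
q(16): 16+2=18 → s
a(0): 0+2=2 → c
t(19): 19+2=21 → v
g(6): 6+2=8 → i
h(7): 7+2=9 → j
r(17): 17+2=19 → t
z(25): 25+2=27≡1 → b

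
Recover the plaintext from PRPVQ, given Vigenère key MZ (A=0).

DSDWE

Repeat the key across the ciphertext: MZMZM
P(15)−M(12): 3 → D
R(17)−Z(25): -8≡18 → S
P(15)−M(12): 3 → D
V(21)−Z(25): -4≡22 → W
Q(16)−M(12): 4 → E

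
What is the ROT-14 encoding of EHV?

E(4): 4+14=18 → S
H(7): 7+14=21 → V
V(21): 21+14=35≡9 → J

SVJ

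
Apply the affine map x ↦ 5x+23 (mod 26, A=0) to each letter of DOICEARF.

D(3): 5·3+23=38≡12 → M
O(14): 5·14+23=93≡15 → P
I(8): 5·8+23=63≡11 → L
C(2): 5·2+23=33≡7 → H
E(4): 5·4+23=43≡17 → R
A(0): 5·0+23=23 → X
R(17): 5·17+23=108≡4 → E
F(5): 5·5+23=48≡22 → W

MPLHRXEW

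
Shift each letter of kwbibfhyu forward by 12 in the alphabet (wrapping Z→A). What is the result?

k(10): 10+12=22 → w
w(22): 22+12=34≡8 → i
b(1): 1+12=13 → n
i(8): 8+12=20 → u
b(1): 1+12=13 → n
f(5): 5+12=17 → r
h(7): 7+12=19 → t
y(24): 24+12=36≡10 → k
u(20): 20+12=32≡6 → g

winunrtkg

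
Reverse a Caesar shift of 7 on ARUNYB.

A(0): 0−7=-7≡19 → T
R(17): 17−7=10 → K
U(20): 20−7=13 → N
N(13): 13−7=6 → G
Y(24): 24−7=17 → R
B(1): 1−7=-6≡20 → U

TKNGRU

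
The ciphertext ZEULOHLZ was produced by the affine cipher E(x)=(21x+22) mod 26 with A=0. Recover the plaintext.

The inverse of 21 mod 26 is 5, since 21·5=105≡1. Apply D(y)=5·(y−22) mod 26:
Z(25): 5·(25−22)=15 → P
E(4): 5·(4−22)=-90≡14 → O
U(20): 5·(20−22)=-10≡16 → Q
L(11): 5·(11−22)=-55≡23 → X
O(14): 5·(14−22)=-40≡12 → M
H(7): 5·(7−22)=-75≡3 → D
L(11): 5·(11−22)=-55≡23 → X
Z(25): 5·(25−22)=15 → P

POQXMDXP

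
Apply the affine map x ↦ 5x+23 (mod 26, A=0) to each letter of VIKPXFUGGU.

V(21): 5·21+23=128≡24 → Y
I(8): 5·8+23=63≡11 → L
K(10): 5·10+23=73≡21 → V
P(15): 5·15+23=98≡20 → U
X(23): 5·23+23=138≡8 → I
F(5): 5·5+23=48≡22 → W
U(20): 5·20+23=123≡19 → T
G(6): 5·6+23=53≡1 → B
G(6): 5·6+23=53≡1 → B
U(20): 5·20+23=123≡19 → T

YLVUIWTBBT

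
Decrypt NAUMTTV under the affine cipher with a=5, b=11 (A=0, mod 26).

The inverse of 5 mod 26 is 21, since 5·21=105≡1. Apply D(y)=21·(y−11) mod 26:
N(13): 21·(13−11)=42≡16 → Q
A(0): 21·(0−11)=-231≡3 → D
U(20): 21·(20−11)=189≡7 → H
M(12): 21·(12−11)=21 → V
T(19): 21·(19−11)=168≡12 → M
T(19): 21·(19−11)=168≡12 → M
V(21): 21·(21−11)=210≡2 → C

QDHVMMC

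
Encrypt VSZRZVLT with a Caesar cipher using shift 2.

XUBTBXNV

V(21): 21+2=23 → X
S(18): 18+2=20 → U
Z(25): 25+2=27≡1 → B
R(17): 17+2=19 → T
Z(25): 25+2=27≡1 → B
V(21): 21+2=23 → X
L(11): 11+2=13 → N
T(19): 19+2=21 → V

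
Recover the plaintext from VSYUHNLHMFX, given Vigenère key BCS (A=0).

UQGTFVKFUEV

Repeat the key across the ciphertext: BCSBCSBCSBC
V(21)−B(1): 20 → U
S(18)−C(2): 16 → Q
Y(24)−S(18): 6 → G
U(20)−B(1): 19 → T
H(7)−C(2): 5 → F
N(13)−S(18): -5≡21 → V
L(11)−B(1): 10 → K
H(7)−C(2): 5 → F
M(12)−S(18): -6≡20 → U
F(5)−B(1): 4 → E
X(23)−C(2): 21 → V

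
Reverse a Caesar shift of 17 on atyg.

a(0): 0−17=-17≡9 → j
t(19): 19−17=2 → c
y(24): 24−17=7 → h
g(6): 6−17=-11≡15 → p

jchp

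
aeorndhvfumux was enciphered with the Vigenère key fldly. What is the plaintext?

vtlgpywsuwhju

Repeat the key across the ciphertext: fldlyfldlyfld
a(0)−f(5): -5≡21 → v
e(4)−l(11): -7≡19 → t
o(14)−d(3): 11 → l
r(17)−l(11): 6 → g
n(13)−y(24): -11≡15 → p
d(3)−f(5): -2≡24 → y
h(7)−l(11): -4≡22 → w
v(21)−d(3): 18 → s
f(5)−l(11): -6≡20 → u
u(20)−y(24): -4≡22 → w
m(12)−f(5): 7 → h
u(20)−l(11): 9 → j
x(23)−d(3): 20 → u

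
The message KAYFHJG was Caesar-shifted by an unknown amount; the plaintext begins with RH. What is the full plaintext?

From the crib: K(10)−R(17)=-7≡19, so the shift is 19.
Subtract 19 from each ciphertext letter:
K(10): 10−19=-9≡17 → R
A(0): 0−19=-19≡7 → H
Y(24): 24−19=5 → F
F(5): 5−19=-14≡12 → M
H(7): 7−19=-12≡14 → O
J(9): 9−19=-10≡16 → Q
G(6): 6−19=-13≡13 → N

RHFMOQN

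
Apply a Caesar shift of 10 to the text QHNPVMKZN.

ARXZFWUJX

Q(16): 16+10=26≡0 → A
H(7): 7+10=17 → R
N(13): 13+10=23 → X
P(15): 15+10=25 → Z
V(21): 21+10=31≡5 → F
M(12): 12+10=22 → W
K(10): 10+10=20 → U
Z(25): 25+10=35≡9 → J
N(13): 13+10=23 → X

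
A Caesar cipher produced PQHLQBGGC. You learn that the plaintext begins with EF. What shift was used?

11

From the crib: P(15)−E(4)=11, so the shift is 11.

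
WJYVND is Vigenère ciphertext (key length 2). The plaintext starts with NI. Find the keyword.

JB

Subtract each crib letter from the matching ciphertext letter (mod 26):
W(22)−N(13)=9 → J
J(9)−I(8)=1 → B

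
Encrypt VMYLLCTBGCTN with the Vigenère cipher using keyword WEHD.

RQFOHGAECGAQ

Repeat the key across the message: WEHDWEHDWEHD
V(21)+W(22): 43≡17 → R
M(12)+E(4): 16 → Q
Y(24)+H(7): 31≡5 → F
L(11)+D(3): 14 → O
L(11)+W(22): 33≡7 → H
C(2)+E(4): 6 → G
T(19)+H(7): 26≡0 → A
B(1)+D(3): 4 → E
G(6)+W(22): 28≡2 → C
C(2)+E(4): 6 → G
T(19)+H(7): 26≡0 → A
N(13)+D(3): 16 → Q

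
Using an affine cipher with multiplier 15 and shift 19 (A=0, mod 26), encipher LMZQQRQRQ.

CREZZOZOZ

L(11): 15·11+19=184≡2 → C
M(12): 15·12+19=199≡17 → R
Z(25): 15·25+19=394≡4 → E
Q(16): 15·16+19=259≡25 → Z
Q(16): 15·16+19=259≡25 → Z
R(17): 15·17+19=274≡14 → O
Q(16): 15·16+19=259≡25 → Z
R(17): 15·17+19=274≡14 → O
Q(16): 15·16+19=259≡25 → Z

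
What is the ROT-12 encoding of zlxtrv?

lxjfdh

z(25): 25+12=37≡11 → l
l(11): 11+12=23 → x
x(23): 23+12=35≡9 → j
t(19): 19+12=31≡5 → f
r(17): 17+12=29≡3 → d
v(21): 21+12=33≡7 → h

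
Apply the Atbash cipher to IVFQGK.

REUJTP

I(8) → R(17)
V(21) → E(4)
F(5) → U(20)
Q(16) → J(9)
G(6) → T(19)
K(10) → P(15)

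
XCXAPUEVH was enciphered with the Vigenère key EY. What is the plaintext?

TETCLWAXD

Repeat the key across the ciphertext: EYEYEYEYE
X(23)−E(4): 19 → T
C(2)−Y(24): -22≡4 → E
X(23)−E(4): 19 → T
A(0)−Y(24): -24≡2 → C
P(15)−E(4): 11 → L
U(20)−Y(24): -4≡22 → W
E(4)−E(4): 0 → A
V(21)−Y(24): -3≡23 → X
H(7)−E(4): 3 → D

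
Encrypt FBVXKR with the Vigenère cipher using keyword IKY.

Repeat the key across the message: IKYIKY
F(5)+I(8): 13 → N
B(1)+K(10): 11 → L
V(21)+Y(24): 45≡19 → T
X(23)+I(8): 31≡5 → F
K(10)+K(10): 20 → U
R(17)+Y(24): 41≡15 → P

NLTFUP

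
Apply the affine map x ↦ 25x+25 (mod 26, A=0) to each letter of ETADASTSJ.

E(4): 25·4+25=125≡21 → V
T(19): 25·19+25=500≡6 → G
A(0): 25·0+25=25 → Z
D(3): 25·3+25=100≡22 → W
A(0): 25·0+25=25 → Z
S(18): 25·18+25=475≡7 → H
T(19): 25·19+25=500≡6 → G
S(18): 25·18+25=475≡7 → H
J(9): 25·9+25=250≡16 → Q

VGZWZHGHQ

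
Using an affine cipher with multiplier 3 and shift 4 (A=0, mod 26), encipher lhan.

lzer

l(11): 3·11+4=37≡11 → l
h(7): 3·7+4=25 → z
a(0): 3·0+4=4 → e
n(13): 3·13+4=43≡17 → r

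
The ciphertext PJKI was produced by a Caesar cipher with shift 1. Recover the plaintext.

P(15): 15−1=14 → O
J(9): 9−1=8 → I
K(10): 10−1=9 → J
I(8): 8−1=7 → H

OIJH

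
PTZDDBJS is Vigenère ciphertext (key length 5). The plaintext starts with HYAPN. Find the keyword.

IVZOQ

Subtract each crib letter from the matching ciphertext letter (mod 26):
P(15)−H(7)=8 → I
T(19)−Y(24)=-5≡21 → V
Z(25)−A(0)=25 → Z
D(3)−P(15)=-12≡14 → O
D(3)−N(13)=-10≡16 → Q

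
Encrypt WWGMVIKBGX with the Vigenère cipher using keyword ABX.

WXDMWFKCDX

Repeat the key across the message: ABXABXABXA
W(22)+A(0): 22 → W
W(22)+B(1): 23 → X
G(6)+X(23): 29≡3 → D
M(12)+A(0): 12 → M
V(21)+B(1): 22 → W
I(8)+X(23): 31≡5 → F
K(10)+A(0): 10 → K
B(1)+B(1): 2 → C
G(6)+X(23): 29≡3 → D
X(23)+A(0): 23 → X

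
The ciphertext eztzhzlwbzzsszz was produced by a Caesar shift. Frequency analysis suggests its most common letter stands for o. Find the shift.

11

The most frequent ciphertext letter is z (appears 7 times).
z is position 25; o is position 14.
Shift = 11.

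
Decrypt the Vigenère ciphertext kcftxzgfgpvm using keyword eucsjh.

gidbosclexmf

Repeat the key across the ciphertext: eucsjheucsjh
k(10)−e(4): 6 → g
c(2)−u(20): -18≡8 → i
f(5)−c(2): 3 → d
t(19)−s(18): 1 → b
x(23)−j(9): 14 → o
z(25)−h(7): 18 → s
g(6)−e(4): 2 → c
f(5)−u(20): -15≡11 → l
g(6)−c(2): 4 → e
p(15)−s(18): -3≡23 → x
v(21)−j(9): 12 → m
m(12)−h(7): 5 → f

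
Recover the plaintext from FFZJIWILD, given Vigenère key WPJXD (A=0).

Repeat the key across the ciphertext: WPJXDWPJX
F(5)−W(22): -17≡9 → J
F(5)−P(15): -10≡16 → Q
Z(25)−J(9): 16 → Q
J(9)−X(23): -14≡12 → M
I(8)−D(3): 5 → F
W(22)−W(22): 0 → A
I(8)−P(15): -7≡19 → T
L(11)−J(9): 2 → C
D(3)−X(23): -20≡6 → G

JQQMFATCG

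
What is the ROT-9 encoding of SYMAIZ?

S(18): 18+9=27≡1 → B
Y(24): 24+9=33≡7 → H
M(12): 12+9=21 → V
A(0): 0+9=9 → J
I(8): 8+9=17 → R
Z(25): 25+9=34≡8 → I

BHVJRI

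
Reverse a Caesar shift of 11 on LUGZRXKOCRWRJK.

AJVOGMZDRGLGYZ

L(11): 11−11=0 → A
U(20): 20−11=9 → J
G(6): 6−11=-5≡21 → V
Z(25): 25−11=14 → O
R(17): 17−11=6 → G
X(23): 23−11=12 → M
K(10): 10−11=-1≡25 → Z
O(14): 14−11=3 → D
C(2): 2−11=-9≡17 → R
R(17): 17−11=6 → G
W(22): 22−11=11 → L
R(17): 17−11=6 → G
J(9): 9−11=-2≡24 → Y
K(10): 10−11=-1≡25 → Z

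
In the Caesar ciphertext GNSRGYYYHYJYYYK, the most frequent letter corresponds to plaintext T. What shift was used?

5

The most frequent ciphertext letter is Y (appears 7 times).
Y is position 24; T is position 19.
Shift = 5.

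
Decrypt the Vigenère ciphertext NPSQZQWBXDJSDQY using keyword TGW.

UJWXTUDVBKDWKKC

Repeat the key across the ciphertext: TGWTGWTGWTGWTGW
N(13)−T(19): -6≡20 → U
P(15)−G(6): 9 → J
S(18)−W(22): -4≡22 → W
Q(16)−T(19): -3≡23 → X
Z(25)−G(6): 19 → T
Q(16)−W(22): -6≡20 → U
W(22)−T(19): 3 → D
B(1)−G(6): -5≡21 → V
X(23)−W(22): 1 → B
D(3)−T(19): -16≡10 → K
J(9)−G(6): 3 → D
S(18)−W(22): -4≡22 → W
D(3)−T(19): -16≡10 → K
Q(16)−G(6): 10 → K
Y(24)−W(22): 2 → C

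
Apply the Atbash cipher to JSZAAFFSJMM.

J(9) → Q(16)
S(18) → H(7)
Z(25) → A(0)
A(0) → Z(25)
A(0) → Z(25)
F(5) → U(20)
F(5) → U(20)
S(18) → H(7)
J(9) → Q(16)
M(12) → N(13)
M(12) → N(13)

QHAZZUUHQNN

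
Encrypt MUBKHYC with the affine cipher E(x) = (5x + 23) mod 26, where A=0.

M(12): 5·12+23=83≡5 → F
U(20): 5·20+23=123≡19 → T
B(1): 5·1+23=28≡2 → C
K(10): 5·10+23=73≡21 → V
H(7): 5·7+23=58≡6 → G
Y(24): 5·24+23=143≡13 → N
C(2): 5·2+23=33≡7 → H

FTCVGNH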